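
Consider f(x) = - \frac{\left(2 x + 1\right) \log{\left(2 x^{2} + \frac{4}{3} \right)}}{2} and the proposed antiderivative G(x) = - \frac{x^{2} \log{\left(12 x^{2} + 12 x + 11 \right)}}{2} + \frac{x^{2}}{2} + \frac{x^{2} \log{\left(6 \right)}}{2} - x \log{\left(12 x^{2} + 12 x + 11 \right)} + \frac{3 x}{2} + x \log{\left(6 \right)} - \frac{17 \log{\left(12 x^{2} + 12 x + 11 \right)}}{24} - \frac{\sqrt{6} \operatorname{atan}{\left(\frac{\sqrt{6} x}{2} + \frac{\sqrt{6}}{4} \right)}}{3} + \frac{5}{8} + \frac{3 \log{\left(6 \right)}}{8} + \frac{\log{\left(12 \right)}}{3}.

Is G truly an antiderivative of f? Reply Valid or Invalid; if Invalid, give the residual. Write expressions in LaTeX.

Invalid: d/dx[G] - f = x \log{\left(x^{2} + \frac{2}{3} \right)} - x \log{\left(12 x^{2} + 12 x + 11 \right)} + x \log{\left(2 \right)} + x \log{\left(6 \right)} + \frac{\log{\left(x^{2} + \frac{2}{3} \right)}}{2} - \log{\left(12 x^{2} + 12 x + 11 \right)} + \frac{\log{\left(2 \right)}}{2} + \log{\left(6 \right)}, which is not 0.

d/dx[G] = - x \log{\left(12 x^{2} + 12 x + 11 \right)} + x \log{\left(6 \right)} - \log{\left(12 x^{2} + 12 x + 11 \right)} + \log{\left(6 \right)}
d/dx[G] - f(x) = x \log{\left(x^{2} + \frac{2}{3} \right)} - x \log{\left(12 x^{2} + 12 x + 11 \right)} + x \log{\left(2 \right)} + x \log{\left(6 \right)} + \frac{\log{\left(x^{2} + \frac{2}{3} \right)}}{2} - \log{\left(12 x^{2} + 12 x + 11 \right)} + \frac{\log{\left(2 \right)}}{2} + \log{\left(6 \right)} != 0.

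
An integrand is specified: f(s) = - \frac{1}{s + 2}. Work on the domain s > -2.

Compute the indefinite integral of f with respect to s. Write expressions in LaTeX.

For F(s) to be correct the identity F'(s) - f(s) = 0 must hold.
Check: d/ds[- \log{\left(2 s + 4 \right)}] = - \frac{1}{s + 2} = f(s).

F(s) = - \log{\left(2 s + 4 \right)} + C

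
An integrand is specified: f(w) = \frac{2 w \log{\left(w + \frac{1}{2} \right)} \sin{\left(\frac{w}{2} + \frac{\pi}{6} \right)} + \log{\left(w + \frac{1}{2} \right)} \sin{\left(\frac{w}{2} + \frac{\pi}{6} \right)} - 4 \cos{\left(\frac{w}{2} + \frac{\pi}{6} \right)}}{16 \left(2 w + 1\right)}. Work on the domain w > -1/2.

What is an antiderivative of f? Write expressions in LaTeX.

f has the shape u'v + uv' for u = - \frac{\cos{\left(\frac{w}{2} + \frac{\pi}{6} \right)}}{8} and v = \log{\left(w + \frac{1}{2} \right)} — it is the derivative of the product u*v.
Check: d/dw[- \frac{\log{\left(w + \frac{1}{2} \right)} \cos{\left(\frac{w}{2} + \frac{\pi}{6} \right)}}{8}] = \frac{2 w \log{\left(w + \frac{1}{2} \right)} \sin{\left(\frac{w}{2} + \frac{\pi}{6} \right)} + \log{\left(w + \frac{1}{2} \right)} \sin{\left(\frac{w}{2} + \frac{\pi}{6} \right)} - 4 \cos{\left(\frac{w}{2} + \frac{\pi}{6} \right)}}{32 w + 16}, which equals f(w).

An antiderivative is F(w) = - \frac{\log{\left(w + \frac{1}{2} \right)} \cos{\left(\frac{w}{2} + \frac{\pi}{6} \right)}}{8}.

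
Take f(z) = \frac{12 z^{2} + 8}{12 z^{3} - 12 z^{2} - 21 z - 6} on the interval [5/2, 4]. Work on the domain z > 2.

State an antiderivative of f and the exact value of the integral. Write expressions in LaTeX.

Antiderivative: F(z) = \frac{56 \log{\left(z - 2 \right)}}{75} + \frac{19 \log{\left(z + \frac{1}{2} \right)}}{75} + \frac{11}{30 z + 15}; value = - \frac{19 \log{\left(3 \right)}}{75} - \frac{11}{270} + \frac{19 \log{\left(\frac{9}{2} \right)}}{75} + \frac{112 \log{\left(2 \right)}}{75}

Factor the denominator (3 \left(z - 2\right) \left(2 z + 1\right)^{2}) and decompose: f = \frac{38}{75 \left(2 z + 1\right)} - \frac{22}{15 \left(2 z + 1\right)^{2}} + \frac{56}{75 \left(z - 2\right)}; each piece integrates to a log, atan, or power term.
F(z) = \frac{56 \log{\left(z - 2 \right)}}{75} + \frac{19 \log{\left(z + \frac{1}{2} \right)}}{75} + \frac{11}{30 z + 15} is an antiderivative of f.
Check: d/dz[\frac{56 \log{\left(z - 2 \right)}}{75} + \frac{19 \log{\left(z + \frac{1}{2} \right)}}{75} + \frac{11}{30 z + 15}] = \frac{12 z^{2} + 8}{12 z^{3} - 12 z^{2} - 21 z - 6} = f(z).
F(4) = \frac{11}{135} + \frac{19 \log{\left(\frac{9}{2} \right)}}{75} + \frac{56 \log{\left(2 \right)}}{75}; F(5/2) = - \frac{56 \log{\left(2 \right)}}{75} + \frac{11}{90} + \frac{19 \log{\left(3 \right)}}{75}.
Integral = F(4) - F(5/2) = - \frac{19 \log{\left(3 \right)}}{75} - \frac{11}{270} + \frac{19 \log{\left(\frac{9}{2} \right)}}{75} + \frac{112 \log{\left(2 \right)}}{75}.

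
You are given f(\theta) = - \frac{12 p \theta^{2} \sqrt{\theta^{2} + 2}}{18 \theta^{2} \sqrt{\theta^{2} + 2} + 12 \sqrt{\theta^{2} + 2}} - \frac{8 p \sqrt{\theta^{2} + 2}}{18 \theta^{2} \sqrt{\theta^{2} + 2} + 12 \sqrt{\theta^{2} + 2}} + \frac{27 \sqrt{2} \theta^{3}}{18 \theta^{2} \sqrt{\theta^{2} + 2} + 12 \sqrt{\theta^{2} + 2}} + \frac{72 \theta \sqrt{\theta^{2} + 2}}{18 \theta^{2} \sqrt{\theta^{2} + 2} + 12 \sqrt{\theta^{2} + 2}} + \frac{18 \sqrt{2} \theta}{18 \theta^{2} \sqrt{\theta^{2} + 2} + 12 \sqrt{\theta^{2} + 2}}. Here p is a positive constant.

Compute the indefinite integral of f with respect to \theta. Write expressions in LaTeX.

Integrate term by term and add the pieces.
Check: d/d\theta[- \frac{2 p \theta}{3} + \frac{3 \sqrt{2} \sqrt{\theta^{2} + 2}}{2} + 2 \log{\left(\theta^{2} + \frac{2}{3} \right)}] = \frac{- 12 p \theta^{2} \sqrt{\theta^{2} + 2} - 8 p \sqrt{\theta^{2} + 2} + 27 \sqrt{2} \theta^{3} + 72 \theta \sqrt{\theta^{2} + 2} + 18 \sqrt{2} \theta}{18 \theta^{2} \sqrt{\theta^{2} + 2} + 12 \sqrt{\theta^{2} + 2}}, which equals f(\theta).

F(\theta) = - \frac{2 p \theta}{3} + \frac{3 \sqrt{2} \sqrt{\theta^{2} + 2}}{2} + 2 \log{\left(\theta^{2} + \frac{2}{3} \right)} + C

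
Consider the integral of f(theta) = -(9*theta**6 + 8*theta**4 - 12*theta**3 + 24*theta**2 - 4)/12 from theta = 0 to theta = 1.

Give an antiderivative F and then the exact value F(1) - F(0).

For F(theta) to be correct the identity F'(theta) - f(theta) = 0 must hold.
F(theta) = -3*theta**7/28 - 2*theta**5/15 + theta**4/4 - 2*theta**3/3 + theta/3 is an antiderivative of f.
Check: d/dtheta[-3*theta**7/28 - 2*theta**5/15 + theta**4/4 - 2*theta**3/3 + theta/3] = -3*theta**6/4 - 2*theta**4/3 + theta**3 - 2*theta**2 + 1/3, which equals f(theta).
F(1) = -34/105; F(0) = 0.
Integral = F(1) - F(0) = -34/105.

Antiderivative: F(theta) = -3*theta**7/28 - 2*theta**5/15 + theta**4/4 - 2*theta**3/3 + theta/3; value = -34/105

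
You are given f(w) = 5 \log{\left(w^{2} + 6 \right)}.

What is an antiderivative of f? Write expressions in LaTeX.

An antiderivative is F(w) = 5 \left(w \log{\left(w^{2} + 6 \right)} - 2 w + 2 \sqrt{6} \operatorname{atan}{\left(\frac{\sqrt{6} w}{6} \right)}\right).

Any candidate F(w) must reproduce f(w) exactly when differentiated.
Check: d/dw[5 \left(w \log{\left(w^{2} + 6 \right)} - 2 w + 2 \sqrt{6} \operatorname{atan}{\left(\frac{\sqrt{6} w}{6} \right)}\right)] = 5 \log{\left(w^{2} + 6 \right)} = f(w).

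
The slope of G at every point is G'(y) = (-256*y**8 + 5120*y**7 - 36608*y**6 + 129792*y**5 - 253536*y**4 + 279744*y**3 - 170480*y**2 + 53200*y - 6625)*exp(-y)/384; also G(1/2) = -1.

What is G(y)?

G(y) = 2*(y**2 - 3*y + 5/4)**4*exp(-y)/3 - 1

Recognize the product-rule pattern: G'(y) = u'v + uv' with u = 2*(y**2 - 3*y + 5/4)**4/3, v = exp(-y), so integration by parts undoes it.
A general antiderivative is 2*(y**2 - 3*y + 5/4)**4*exp(-y)/3 + C.
The condition gives C = -1 - (0) = -1.
So G(y) = 2*(y**2 - 3*y + 5/4)**4*exp(-y)/3 - 1.
Check: d/dy[2*(y**2 - 3*y + 5/4)**4*exp(-y)/3 - 1] = (-256*y**8 + 5120*y**7 - 36608*y**6 + 129792*y**5 - 253536*y**4 + 279744*y**3 - 170480*y**2 + 53200*y - 6625)*exp(-y)/384 = G'(y).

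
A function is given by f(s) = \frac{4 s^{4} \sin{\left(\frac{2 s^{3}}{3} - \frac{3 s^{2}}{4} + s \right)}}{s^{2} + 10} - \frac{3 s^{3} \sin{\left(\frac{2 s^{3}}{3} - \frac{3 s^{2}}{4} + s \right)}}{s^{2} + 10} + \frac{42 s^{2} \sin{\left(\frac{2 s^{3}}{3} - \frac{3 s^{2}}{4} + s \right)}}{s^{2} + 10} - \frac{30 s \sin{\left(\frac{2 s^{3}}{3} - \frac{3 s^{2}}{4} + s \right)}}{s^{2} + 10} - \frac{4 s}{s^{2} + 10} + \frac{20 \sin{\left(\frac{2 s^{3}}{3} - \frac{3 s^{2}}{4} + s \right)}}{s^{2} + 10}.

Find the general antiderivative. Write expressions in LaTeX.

Integrate term by term and add the pieces.
Check: d/ds[- 2 \left(\log{\left(\frac{s^{2}}{2} + 5 \right)} + \cos{\left(\frac{2 s^{3}}{3} - \frac{3 s^{2}}{4} + s \right)}\right)] = \frac{4 s^{4} \sin{\left(\frac{2 s^{3}}{3} - \frac{3 s^{2}}{4} + s \right)} - 3 s^{3} \sin{\left(\frac{2 s^{3}}{3} - \frac{3 s^{2}}{4} + s \right)} + 42 s^{2} \sin{\left(\frac{2 s^{3}}{3} - \frac{3 s^{2}}{4} + s \right)} - 30 s \sin{\left(\frac{2 s^{3}}{3} - \frac{3 s^{2}}{4} + s \right)} - 4 s + 20 \sin{\left(\frac{2 s^{3}}{3} - \frac{3 s^{2}}{4} + s \right)}}{s^{2} + 10}, which equals f(s).

F(s) = - 2 \left(\log{\left(\frac{s^{2}}{2} + 5 \right)} + \cos{\left(\frac{2 s^{3}}{3} - \frac{3 s^{2}}{4} + s \right)}\right) + C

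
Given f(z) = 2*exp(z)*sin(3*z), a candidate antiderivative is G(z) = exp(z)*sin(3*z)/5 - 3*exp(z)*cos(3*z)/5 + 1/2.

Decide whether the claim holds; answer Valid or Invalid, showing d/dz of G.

Valid - the claim checks out under differentiation.

d/dz[G] = 2*exp(z)*sin(3*z)
This equals f(z) exactly, so the claim holds.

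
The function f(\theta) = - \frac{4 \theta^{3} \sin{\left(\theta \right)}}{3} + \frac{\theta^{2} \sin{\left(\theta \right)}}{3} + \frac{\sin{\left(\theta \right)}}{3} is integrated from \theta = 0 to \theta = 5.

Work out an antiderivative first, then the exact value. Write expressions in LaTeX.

The integrand splits into summands that can be handled one at a time.
F(\theta) = \frac{4 \theta^{3} \cos{\left(\theta \right)}}{3} - 4 \theta^{2} \sin{\left(\theta \right)} - \frac{\theta^{2} \cos{\left(\theta \right)}}{3} + \frac{2 \theta \sin{\left(\theta \right)}}{3} - 8 \theta \cos{\left(\theta \right)} + 8 \sin{\left(\theta \right)} + \frac{\cos{\left(\theta \right)}}{3} is an antiderivative of f.
Check: d/d\theta[\frac{4 \theta^{3} \cos{\left(\theta \right)}}{3} - 4 \theta^{2} \sin{\left(\theta \right)} - \frac{\theta^{2} \cos{\left(\theta \right)}}{3} + \frac{2 \theta \sin{\left(\theta \right)}}{3} - 8 \theta \cos{\left(\theta \right)} + 8 \sin{\left(\theta \right)} + \frac{\cos{\left(\theta \right)}}{3}] = - \frac{4 \theta^{3} \sin{\left(\theta \right)}}{3} + \frac{\theta^{2} \sin{\left(\theta \right)}}{3} + \frac{\sin{\left(\theta \right)}}{3} = f(\theta).
F(5) = \frac{356 \cos{\left(5 \right)}}{3} - \frac{266 \sin{\left(5 \right)}}{3}; F(0) = \frac{1}{3}.
Integral = F(5) - F(0) = - \frac{1}{3} + \frac{356 \cos{\left(5 \right)}}{3} - \frac{266 \sin{\left(5 \right)}}{3}.

Antiderivative: F(\theta) = \frac{4 \theta^{3} \cos{\left(\theta \right)}}{3} - 4 \theta^{2} \sin{\left(\theta \right)} - \frac{\theta^{2} \cos{\left(\theta \right)}}{3} + \frac{2 \theta \sin{\left(\theta \right)}}{3} - 8 \theta \cos{\left(\theta \right)} + 8 \sin{\left(\theta \right)} + \frac{\cos{\left(\theta \right)}}{3}; value = - \frac{1}{3} + \frac{356 \cos{\left(5 \right)}}{3} - \frac{266 \sin{\left(5 \right)}}{3}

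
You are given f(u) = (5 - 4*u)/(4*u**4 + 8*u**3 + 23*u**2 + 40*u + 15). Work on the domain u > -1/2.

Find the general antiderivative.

Factor the denominator ((2*u + 1)*(2*u + 3)*(u**2 + 5)) and decompose: f = (4*u - 35)/(87*(u**2 + 5)) - 22/(29*(2*u + 3)) + 2/(3*(2*u + 1)); each piece integrates to a log, atan, or power term.
Check: d/du[log(u + 1/2)/3 - 11*log(u + 3/2)/29 + 2*log(u**2 + 5)/87 - 7*sqrt(5)*atan(sqrt(5)*u/5)/87] = (5 - 4*u)/(4*u**4 + 8*u**3 + 23*u**2 + 40*u + 15) = f(u).

F(u) = log(u + 1/2)/3 - 11*log(u + 3/2)/29 + 2*log(u**2 + 5)/87 - 7*sqrt(5)*atan(sqrt(5)*u/5)/87 + C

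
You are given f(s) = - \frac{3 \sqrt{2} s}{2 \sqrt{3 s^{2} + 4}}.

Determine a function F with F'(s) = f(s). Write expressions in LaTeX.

An antiderivative is F(s) = - \frac{\sqrt{2} \sqrt{3 s^{2} + 4}}{2}.

f matches the chain-rule pattern g'(h)*h' with inner function h(s) = \frac{3 s^{2}}{2} + 2; substituting u = h(s) collapses the integral.
Check: d/ds[- \frac{\sqrt{2} \sqrt{3 s^{2} + 4}}{2}] = - \frac{3 \sqrt{2} s}{2 \sqrt{3 s^{2} + 4}} = f(s).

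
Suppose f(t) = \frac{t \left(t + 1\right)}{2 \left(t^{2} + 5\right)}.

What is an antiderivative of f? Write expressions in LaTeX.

An antiderivative F(t) passes only if d/dt[F] lands on f(t) exactly.
Check: d/dt[\frac{t}{2} + \frac{\log{\left(t^{2} + 5 \right)}}{4} - \frac{\sqrt{5} \operatorname{atan}{\left(\frac{\sqrt{5} t}{5} \right)}}{2}] = \frac{t^{2} + t}{2 t^{2} + 10}, which equals f(t).

An antiderivative is F(t) = \frac{t}{2} + \frac{\log{\left(t^{2} + 5 \right)}}{4} - \frac{\sqrt{5} \operatorname{atan}{\left(\frac{\sqrt{5} t}{5} \right)}}{2}.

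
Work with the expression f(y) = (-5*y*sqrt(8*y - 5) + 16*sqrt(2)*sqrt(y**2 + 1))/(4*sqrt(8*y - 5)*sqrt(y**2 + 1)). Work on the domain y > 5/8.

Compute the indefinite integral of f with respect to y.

F(y) = 2*sqrt(4*y - 5/2) - 5*sqrt(y**2 + 1)/4 + C

Differentiate the proposed F(y) back; it has to land on f(y) exactly.
Check: d/dy[2*sqrt(4*y - 5/2) - 5*sqrt(y**2 + 1)/4] = (-5*y*sqrt(8*y - 5) + 16*sqrt(2)*sqrt(y**2 + 1))/(4*sqrt(8*y - 5)*sqrt(y**2 + 1)) = f(y).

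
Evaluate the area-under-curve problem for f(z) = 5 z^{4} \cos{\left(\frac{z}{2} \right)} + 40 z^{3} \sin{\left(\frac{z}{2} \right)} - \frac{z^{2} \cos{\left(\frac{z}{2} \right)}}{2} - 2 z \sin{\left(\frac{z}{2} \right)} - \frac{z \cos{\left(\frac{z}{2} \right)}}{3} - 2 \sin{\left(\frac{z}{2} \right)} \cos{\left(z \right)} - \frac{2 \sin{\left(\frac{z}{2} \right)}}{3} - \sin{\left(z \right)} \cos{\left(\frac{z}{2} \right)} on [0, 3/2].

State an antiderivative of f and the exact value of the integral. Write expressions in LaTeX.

Recognize the product-rule pattern: f = u'v + uv' with u = 10 z^{4} - z^{2} - \frac{2 z}{3} - 2 \sin{\left(z \right)}, v = \sin{\left(\frac{z}{2} \right)}, so integration by parts undoes it.
F(z) = 10 z^{4} \sin{\left(\frac{z}{2} \right)} - z^{2} \sin{\left(\frac{z}{2} \right)} - \frac{2 z \sin{\left(\frac{z}{2} \right)}}{3} - 2 \sin{\left(\frac{z}{2} \right)} \sin{\left(z \right)} is an antiderivative of f.
Check: d/dz[10 z^{4} \sin{\left(\frac{z}{2} \right)} - z^{2} \sin{\left(\frac{z}{2} \right)} - \frac{2 z \sin{\left(\frac{z}{2} \right)}}{3} - 2 \sin{\left(\frac{z}{2} \right)} \sin{\left(z \right)}] = 5 z^{4} \cos{\left(\frac{z}{2} \right)} + 40 z^{3} \sin{\left(\frac{z}{2} \right)} - \frac{z^{2} \cos{\left(\frac{z}{2} \right)}}{2} - 2 z \sin{\left(\frac{z}{2} \right)} - \frac{z \cos{\left(\frac{z}{2} \right)}}{3} - 2 \sin{\left(\frac{z}{2} \right)} \cos{\left(z \right)} - \frac{2 \sin{\left(\frac{z}{2} \right)}}{3} - \sin{\left(z \right)} \cos{\left(\frac{z}{2} \right)} = f(z).
F(3/2) = - 2 \sin{\left(\frac{3}{4} \right)} \sin{\left(\frac{3}{2} \right)} + \frac{379 \sin{\left(\frac{3}{4} \right)}}{8}; F(0) = 0.
Integral = F(3/2) - F(0) = - 2 \sin{\left(\frac{3}{4} \right)} \sin{\left(\frac{3}{2} \right)} + \frac{379 \sin{\left(\frac{3}{4} \right)}}{8}.

Antiderivative: F(z) = 10 z^{4} \sin{\left(\frac{z}{2} \right)} - z^{2} \sin{\left(\frac{z}{2} \right)} - \frac{2 z \sin{\left(\frac{z}{2} \right)}}{3} - 2 \sin{\left(\frac{z}{2} \right)} \sin{\left(z \right)}; value = - 2 \sin{\left(\frac{3}{4} \right)} \sin{\left(\frac{3}{2} \right)} + \frac{379 \sin{\left(\frac{3}{4} \right)}}{8}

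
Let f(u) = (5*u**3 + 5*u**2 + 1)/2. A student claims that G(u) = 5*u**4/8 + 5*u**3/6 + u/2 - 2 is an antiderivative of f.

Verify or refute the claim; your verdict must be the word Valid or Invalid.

Valid. The derivative of G reproduces f.

d/du[G] = 5*u**3/2 + 5*u**2/2 + 1/2
This equals f(u) exactly, so the claim holds.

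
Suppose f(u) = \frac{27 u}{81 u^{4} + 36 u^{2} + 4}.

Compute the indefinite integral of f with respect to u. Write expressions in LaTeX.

f matches the chain-rule pattern g'(h)*h' with inner function h(u) = \frac{3 u^{2}}{2} + \frac{1}{3}; substituting w = h(u) collapses the integral.
Check: d/du[- \frac{3}{18 u^{2} + 4}] = \frac{27 u}{81 u^{4} + 36 u^{2} + 4} = f(u).

F(u) = - \frac{3}{18 u^{2} + 4} + C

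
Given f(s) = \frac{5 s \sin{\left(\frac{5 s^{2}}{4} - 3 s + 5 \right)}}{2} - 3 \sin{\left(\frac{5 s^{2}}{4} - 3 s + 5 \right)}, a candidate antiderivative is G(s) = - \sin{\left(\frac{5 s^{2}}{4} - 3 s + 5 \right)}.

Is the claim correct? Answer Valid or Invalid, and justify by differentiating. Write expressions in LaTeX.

d/ds[G] = - \frac{5 s \cos{\left(\frac{5 s^{2}}{4} - 3 s + 5 \right)}}{2} + 3 \cos{\left(\frac{5 s^{2}}{4} - 3 s + 5 \right)}
d/ds[G] - f(s) = - \frac{5 s \sin{\left(\frac{5 s^{2}}{4} - 3 s + 5 \right)}}{2} - \frac{5 s \cos{\left(\frac{5 s^{2}}{4} - 3 s + 5 \right)}}{2} + 3 \sin{\left(\frac{5 s^{2}}{4} - 3 s + 5 \right)} + 3 \cos{\left(\frac{5 s^{2}}{4} - 3 s + 5 \right)} != 0.

Invalid: d/ds[G] - f = - \frac{5 s \sin{\left(\frac{5 s^{2}}{4} - 3 s + 5 \right)}}{2} - \frac{5 s \cos{\left(\frac{5 s^{2}}{4} - 3 s + 5 \right)}}{2} + 3 \sin{\left(\frac{5 s^{2}}{4} - 3 s + 5 \right)} + 3 \cos{\left(\frac{5 s^{2}}{4} - 3 s + 5 \right)}, which is not 0.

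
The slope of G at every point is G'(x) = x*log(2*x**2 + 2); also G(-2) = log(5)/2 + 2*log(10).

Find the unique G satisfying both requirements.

Recover the given G'(x) by differentiating a candidate G(x); any mismatch rules it out.
A general antiderivative is x**2*log(2*x**2 + 2)/2 - x**2/2 + log(x**2 + 1)/2 + C.
The condition gives C = log(5)/2 + 2*log(10) - (-2 + log(5)/2 + 2*log(10)) = 2.
So G(x) = (x**2*log(2*x**2 + 2) - x**2 + log(x**2 + 1) + 4)/2.
Check: d/dx[(x**2*log(2*x**2 + 2) - x**2 + log(x**2 + 1) + 4)/2] = x*log(x**2 + 1) + x*log(2), which equals G'(x).

G(x) = (x**2*log(2*x**2 + 2) - x**2 + log(x**2 + 1) + 4)/2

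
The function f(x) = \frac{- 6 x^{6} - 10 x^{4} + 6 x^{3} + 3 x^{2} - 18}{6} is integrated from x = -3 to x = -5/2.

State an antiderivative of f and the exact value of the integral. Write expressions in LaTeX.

Any candidate F(x) must reproduce f(x) exactly when differentiated.
F(x) = - \frac{x^{7}}{7} - \frac{x^{5}}{3} + \frac{x^{4}}{4} + \frac{x^{3}}{6} - 3 x is an antiderivative of f.
Check: d/dx[- \frac{x^{7}}{7} - \frac{x^{5}}{3} + \frac{x^{4}}{4} + \frac{x^{3}}{6} - 3 x] = - x^{6} - \frac{5 x^{4}}{3} + x^{3} + \frac{x^{2}}{2} - 3, which equals f(x).
F(-5/2) = \frac{361285}{2688}; F(-3) = \frac{11709}{28}.
Integral = F(-5/2) - F(-3) = - \frac{762779}{2688}.

Antiderivative: F(x) = - \frac{x^{7}}{7} - \frac{x^{5}}{3} + \frac{x^{4}}{4} + \frac{x^{3}}{6} - 3 x; value = - \frac{762779}{2688}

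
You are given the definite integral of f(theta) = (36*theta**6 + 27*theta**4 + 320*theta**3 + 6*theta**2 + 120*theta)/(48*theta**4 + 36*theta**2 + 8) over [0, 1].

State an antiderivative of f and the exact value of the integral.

A first test for any F(theta): its theta-derivative must equal f(theta) identically.
F(theta) = theta**3/4 + 5*log(2*theta**4 + 3*theta**2/2 + 1/3)/3 is an antiderivative of f.
Check: d/dtheta[theta**3/4 + 5*log(2*theta**4 + 3*theta**2/2 + 1/3)/3] = (36*theta**6 + 27*theta**4 + 320*theta**3 + 6*theta**2 + 120*theta)/(48*theta**4 + 36*theta**2 + 8) = f(theta).
F(1) = 1/4 + 5*log(23/6)/3; F(0) = -5*log(3)/3.
Integral = F(1) - F(0) = 1/4 + 5*log(3)/3 + 5*log(23/6)/3.

Antiderivative: F(theta) = theta**3/4 + 5*log(2*theta**4 + 3*theta**2/2 + 1/3)/3; value = 1/4 + 5*log(3)/3 + 5*log(23/6)/3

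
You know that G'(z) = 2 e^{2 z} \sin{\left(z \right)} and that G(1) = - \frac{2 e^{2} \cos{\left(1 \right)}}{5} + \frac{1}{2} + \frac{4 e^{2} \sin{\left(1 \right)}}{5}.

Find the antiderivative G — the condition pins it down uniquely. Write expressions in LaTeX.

For G(z) to be correct, d/dz[G] must agree with the stated G'(z) identically.
A general antiderivative is \frac{4 e^{2 z} \sin{\left(z \right)}}{5} - \frac{2 e^{2 z} \cos{\left(z \right)}}{5} + C.
The condition gives C = - \frac{2 e^{2} \cos{\left(1 \right)}}{5} + \frac{1}{2} + \frac{4 e^{2} \sin{\left(1 \right)}}{5} - (- \frac{2 e^{2} \cos{\left(1 \right)}}{5} + \frac{4 e^{2} \sin{\left(1 \right)}}{5}) = \frac{1}{2}.
So G(z) = - \frac{- 8 e^{2 z} \sin{\left(z \right)} + 4 e^{2 z} \cos{\left(z \right)} - 5}{10}.
Check: d/dz[- \frac{- 8 e^{2 z} \sin{\left(z \right)} + 4 e^{2 z} \cos{\left(z \right)} - 5}{10}] = 2 e^{2 z} \sin{\left(z \right)} = G'(z).

G(z) = - \frac{- 8 e^{2 z} \sin{\left(z \right)} + 4 e^{2 z} \cos{\left(z \right)} - 5}{10}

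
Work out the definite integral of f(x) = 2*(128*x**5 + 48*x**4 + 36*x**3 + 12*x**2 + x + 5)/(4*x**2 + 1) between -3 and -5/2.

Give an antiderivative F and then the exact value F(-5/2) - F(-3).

Since d/dx undoes antidifferentiation here, F'(x) = f(x) is required of F(x).
F(x) = x**2*(4*x + 1)**2 + 5*atan(2*x) is an antiderivative of f.
Check: d/dx[x**2*(4*x + 1)**2 + 5*atan(2*x)] = (256*x**5 + 96*x**4 + 72*x**3 + 24*x**2 + 2*x + 10)/(4*x**2 + 1), which equals f(x).
F(-5/2) = 2025/4 - 5*atan(5); F(-3) = 1089 - 5*atan(6).
Integral = F(-5/2) - F(-3) = -2331/4 - 5*atan(5) + 5*atan(6).

Antiderivative: F(x) = x**2*(4*x + 1)**2 + 5*atan(2*x); value = -2331/4 - 5*atan(5) + 5*atan(6)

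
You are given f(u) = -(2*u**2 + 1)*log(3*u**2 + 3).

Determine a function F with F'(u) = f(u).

An antiderivative is F(u) = -2*u**3*log(3*u**2 + 3)/3 + 4*u**3/9 - u*log(3*u**2 + 3) + 2*u/3 - 2*atan(u)/3.

For F(u) to be correct the identity F'(u) - f(u) = 0 must hold.
Check: d/du[-2*u**3*log(3*u**2 + 3)/3 + 4*u**3/9 - u*log(3*u**2 + 3) + 2*u/3 - 2*atan(u)/3] = -2*u**2*log(u**2 + 1) - 2*u**2*log(3) - log(u**2 + 1) - log(3), which equals f(u).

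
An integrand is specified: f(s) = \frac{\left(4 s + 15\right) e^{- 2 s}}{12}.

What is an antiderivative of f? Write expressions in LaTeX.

An antiderivative is F(s) = \frac{\left(- 4 s - 17\right) e^{- 2 s}}{24}.

Recognize the product-rule pattern: f = u'v + uv' with u = - \frac{s}{6} - \frac{17}{24}, v = e^{- 2 s}, so integration by parts undoes it.
Check: d/ds[\frac{\left(- 4 s - 17\right) e^{- 2 s}}{24}] = \frac{\left(4 s + 15\right) e^{- 2 s}}{12} = f(s).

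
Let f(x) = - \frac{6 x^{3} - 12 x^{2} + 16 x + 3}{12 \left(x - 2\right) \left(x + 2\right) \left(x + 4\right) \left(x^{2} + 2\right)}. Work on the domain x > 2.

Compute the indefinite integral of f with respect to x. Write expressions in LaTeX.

Factor the denominator (12 \left(x - 2\right) \left(x + 2\right) \left(x + 4\right) \left(x^{2} + 2\right)) and decompose: f = - \frac{11 x - 116}{1296 \left(x^{2} + 2\right)} + \frac{637}{2592 \left(x + 4\right)} - \frac{125}{576 \left(x + 2\right)} - \frac{35}{1728 \left(x - 2\right)}; each piece integrates to a log, atan, or power term.
Check: d/dx[\frac{- 105 \log{\left(x - 2 \right)} - 1125 \log{\left(x + 2 \right)} + 1274 \log{\left(x + 4 \right)} - 22 \log{\left(x^{2} + 2 \right)} + 232 \sqrt{2} \operatorname{atan}{\left(\frac{\sqrt{2} x}{2} \right)}}{5184}] = \frac{- 6 x^{3} + 12 x^{2} - 16 x - 3}{12 x^{5} + 48 x^{4} - 24 x^{3} - 96 x^{2} - 96 x - 384}, which equals f(x).

F(x) = \frac{- 105 \log{\left(x - 2 \right)} - 1125 \log{\left(x + 2 \right)} + 1274 \log{\left(x + 4 \right)} - 22 \log{\left(x^{2} + 2 \right)} + 232 \sqrt{2} \operatorname{atan}{\left(\frac{\sqrt{2} x}{2} \right)}}{5184} + C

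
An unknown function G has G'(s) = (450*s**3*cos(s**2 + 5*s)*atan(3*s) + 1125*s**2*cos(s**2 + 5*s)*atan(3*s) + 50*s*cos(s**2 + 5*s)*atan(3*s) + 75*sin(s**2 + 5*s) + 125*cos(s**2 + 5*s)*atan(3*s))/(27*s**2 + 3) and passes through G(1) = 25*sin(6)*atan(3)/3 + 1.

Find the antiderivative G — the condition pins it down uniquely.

Recognize the product-rule pattern: G'(s) = u'v + uv' with u = 25*atan(3*s)/3, v = sin(s**2 + 5*s), so integration by parts undoes it.
A general antiderivative is 25*sin(s**2 + 5*s)*atan(3*s)/3 + C.
The condition gives C = 25*sin(6)*atan(3)/3 + 1 - (25*sin(6)*atan(3)/3) = 1.
So G(s) = (25*sin(s**2 + 5*s)*atan(3*s) + 3)/3.
Check: d/ds[(25*sin(s**2 + 5*s)*atan(3*s) + 3)/3] = (450*s**3*cos(s**2 + 5*s)*atan(3*s) + 1125*s**2*cos(s**2 + 5*s)*atan(3*s) + 50*s*cos(s**2 + 5*s)*atan(3*s) + 75*sin(s**2 + 5*s) + 125*cos(s**2 + 5*s)*atan(3*s))/(27*s**2 + 3) = G'(s).

G(s) = (25*sin(s**2 + 5*s)*atan(3*s) + 3)/3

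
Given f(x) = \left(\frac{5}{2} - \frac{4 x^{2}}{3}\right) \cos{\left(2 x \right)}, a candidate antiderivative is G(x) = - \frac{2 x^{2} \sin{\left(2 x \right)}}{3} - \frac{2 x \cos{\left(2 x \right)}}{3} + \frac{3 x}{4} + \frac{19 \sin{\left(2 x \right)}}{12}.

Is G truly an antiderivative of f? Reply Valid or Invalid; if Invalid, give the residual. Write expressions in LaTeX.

Invalid: d/dx[G] - f = \frac{3}{4}, which is not 0.

d/dx[G] = - \frac{4 x^{2} \cos{\left(2 x \right)}}{3} + \frac{5 \cos{\left(2 x \right)}}{2} + \frac{3}{4}
d/dx[G] - f(x) = \frac{3}{4} != 0.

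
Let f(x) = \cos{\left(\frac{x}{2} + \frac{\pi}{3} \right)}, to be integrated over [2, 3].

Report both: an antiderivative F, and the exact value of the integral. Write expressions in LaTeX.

Antiderivative: F(x) = 2 \sin{\left(\frac{x}{2} + \frac{\pi}{3} \right)}; value = - 2 \sin{\left(1 + \frac{\pi}{3} \right)} + 2 \sin{\left(\frac{\pi}{3} + \frac{3}{2} \right)}

Whatever form F(x) takes, F'(x) = f(x) is non-negotiable.
F(x) = 2 \sin{\left(\frac{x}{2} + \frac{\pi}{3} \right)} is an antiderivative of f.
Check: d/dx[2 \sin{\left(\frac{x}{2} + \frac{\pi}{3} \right)}] = \cos{\left(\frac{x}{2} + \frac{\pi}{3} \right)} = f(x).
F(3) = 2 \sin{\left(\frac{\pi}{3} + \frac{3}{2} \right)}; F(2) = 2 \sin{\left(1 + \frac{\pi}{3} \right)}.
Integral = F(3) - F(2) = - 2 \sin{\left(1 + \frac{\pi}{3} \right)} + 2 \sin{\left(\frac{\pi}{3} + \frac{3}{2} \right)}.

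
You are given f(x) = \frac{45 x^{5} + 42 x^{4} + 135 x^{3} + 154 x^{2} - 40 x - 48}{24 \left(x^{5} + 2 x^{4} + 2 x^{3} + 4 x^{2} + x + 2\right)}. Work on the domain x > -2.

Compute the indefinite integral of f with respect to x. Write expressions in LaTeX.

Any candidate F(x) must reproduce f(x) exactly when differentiated.
Check: d/dx[- 2 \log{\left(\frac{3 x}{2} + 3 \right)} - \frac{5 \left(- \frac{3 x^{3}}{2} + 2 x^{2} + \frac{5}{3}\right)}{2 \left(2 x^{2} + 2\right)}] = \frac{45 x^{5} + 42 x^{4} + 135 x^{3} + 154 x^{2} - 40 x - 48}{24 x^{5} + 48 x^{4} + 48 x^{3} + 96 x^{2} + 24 x + 48}, which equals f(x).

F(x) = - 2 \log{\left(\frac{3 x}{2} + 3 \right)} - \frac{5 \left(- \frac{3 x^{3}}{2} + 2 x^{2} + \frac{5}{3}\right)}{2 \left(2 x^{2} + 2\right)} + C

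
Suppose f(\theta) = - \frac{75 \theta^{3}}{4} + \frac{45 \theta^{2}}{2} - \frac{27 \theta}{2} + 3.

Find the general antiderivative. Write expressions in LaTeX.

F(\theta) = - \frac{3 \left(5 \theta^{2} - 4 \theta + 2\right)^{2}}{16} + C

The substitution u = \frac{5 \theta^{2}}{4} - \theta + \frac{1}{2} works: f is exactly (dF/du)*(du/d\theta) for that inner function.
Check: d/d\theta[- \frac{3 \left(5 \theta^{2} - 4 \theta + 2\right)^{2}}{16}] = - \frac{75 \theta^{3}}{4} + \frac{45 \theta^{2}}{2} - \frac{27 \theta}{2} + 3 = f(\theta).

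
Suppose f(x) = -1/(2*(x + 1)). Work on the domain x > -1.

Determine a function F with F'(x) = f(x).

An antiderivative is F(x) = -log(2*x + 2)/2.

Check any antiderivative F(x) by computing F'(x) and comparing it with f(x).
Check: d/dx[-log(2*x + 2)/2] = -1/(2*x + 2), which equals f(x).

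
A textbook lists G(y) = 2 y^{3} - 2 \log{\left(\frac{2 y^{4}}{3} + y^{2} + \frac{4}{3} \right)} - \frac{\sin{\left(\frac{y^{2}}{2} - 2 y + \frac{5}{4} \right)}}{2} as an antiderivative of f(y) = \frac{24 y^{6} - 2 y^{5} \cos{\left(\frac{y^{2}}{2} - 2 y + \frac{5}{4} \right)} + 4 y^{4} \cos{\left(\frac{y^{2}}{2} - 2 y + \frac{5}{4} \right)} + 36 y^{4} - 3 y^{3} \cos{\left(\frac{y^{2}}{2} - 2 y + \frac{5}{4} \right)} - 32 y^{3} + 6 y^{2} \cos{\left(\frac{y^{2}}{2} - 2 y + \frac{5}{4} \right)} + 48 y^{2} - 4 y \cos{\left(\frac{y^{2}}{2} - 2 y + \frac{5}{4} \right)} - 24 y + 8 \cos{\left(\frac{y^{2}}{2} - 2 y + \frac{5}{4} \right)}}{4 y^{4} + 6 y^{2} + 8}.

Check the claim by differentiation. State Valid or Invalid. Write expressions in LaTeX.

d/dy[G] = \frac{24 y^{6} - 2 y^{5} \cos{\left(\frac{y^{2}}{2} - 2 y + \frac{5}{4} \right)} + 4 y^{4} \cos{\left(\frac{y^{2}}{2} - 2 y + \frac{5}{4} \right)} + 36 y^{4} - 3 y^{3} \cos{\left(\frac{y^{2}}{2} - 2 y + \frac{5}{4} \right)} - 32 y^{3} + 6 y^{2} \cos{\left(\frac{y^{2}}{2} - 2 y + \frac{5}{4} \right)} + 48 y^{2} - 4 y \cos{\left(\frac{y^{2}}{2} - 2 y + \frac{5}{4} \right)} - 24 y + 8 \cos{\left(\frac{y^{2}}{2} - 2 y + \frac{5}{4} \right)}}{4 y^{4} + 6 y^{2} + 8}
This equals f(y) exactly, so the claim holds.

Valid. The derivative of G reproduces f.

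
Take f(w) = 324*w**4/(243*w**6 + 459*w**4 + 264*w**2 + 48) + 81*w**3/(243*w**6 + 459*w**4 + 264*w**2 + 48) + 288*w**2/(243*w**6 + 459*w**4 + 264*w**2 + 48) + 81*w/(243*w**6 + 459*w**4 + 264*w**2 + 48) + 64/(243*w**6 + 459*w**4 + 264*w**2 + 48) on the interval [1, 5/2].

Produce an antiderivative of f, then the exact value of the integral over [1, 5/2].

The integrand splits into summands that can be handled one at a time.
F(w) = 4*atan(w)/3 - 1/(4*(3*w**2/2 + 2/3)) is an antiderivative of f.
Check: d/dw[4*atan(w)/3 - 1/(4*(3*w**2/2 + 2/3))] = (324*w**4 + 81*w**3 + 288*w**2 + 81*w + 64)/(243*w**6 + 459*w**4 + 264*w**2 + 48), which equals f(w).
F(5/2) = -6/241 + 4*atan(5/2)/3; F(1) = -3/26 + pi/3.
Integral = F(5/2) - F(1) = -pi/3 + 567/6266 + 4*atan(5/2)/3.

Antiderivative: F(w) = 4*atan(w)/3 - 1/(4*(3*w**2/2 + 2/3)); value = -pi/3 + 567/6266 + 4*atan(5/2)/3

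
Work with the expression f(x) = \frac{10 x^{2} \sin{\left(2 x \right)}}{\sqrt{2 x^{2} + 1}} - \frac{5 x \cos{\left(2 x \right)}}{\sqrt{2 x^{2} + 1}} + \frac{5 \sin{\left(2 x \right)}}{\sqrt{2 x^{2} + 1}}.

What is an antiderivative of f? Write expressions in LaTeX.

An antiderivative is F(x) = - \frac{5 \sqrt{2 x^{2} + 1} \cos{\left(2 x \right)}}{2}.

Recognize the product-rule pattern: f = u'v + uv' with u = - \frac{5 \sqrt{2 x^{2} + 1}}{2}, v = \cos{\left(2 x \right)}, so integration by parts undoes it.
Check: d/dx[- \frac{5 \sqrt{2 x^{2} + 1} \cos{\left(2 x \right)}}{2}] = \frac{10 x^{2} \sin{\left(2 x \right)} - 5 x \cos{\left(2 x \right)} + 5 \sin{\left(2 x \right)}}{\sqrt{2 x^{2} + 1}}, which equals f(x).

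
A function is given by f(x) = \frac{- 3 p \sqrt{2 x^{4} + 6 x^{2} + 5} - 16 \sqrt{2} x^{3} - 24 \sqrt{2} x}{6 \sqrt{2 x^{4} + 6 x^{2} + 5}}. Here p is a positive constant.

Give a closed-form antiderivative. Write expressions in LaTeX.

Differentiate the proposed F(x) back; it has to land on f(x) exactly.
Check: d/dx[- \frac{p x}{2} - \frac{4 \sqrt{x^{4} + 3 x^{2} + \frac{5}{2}}}{3}] = \frac{- 3 p \sqrt{2 x^{4} + 6 x^{2} + 5} - 16 \sqrt{2} x^{3} - 24 \sqrt{2} x}{6 \sqrt{2 x^{4} + 6 x^{2} + 5}} = f(x).

An antiderivative is F(x) = - \frac{p x}{2} - \frac{4 \sqrt{x^{4} + 3 x^{2} + \frac{5}{2}}}{3}.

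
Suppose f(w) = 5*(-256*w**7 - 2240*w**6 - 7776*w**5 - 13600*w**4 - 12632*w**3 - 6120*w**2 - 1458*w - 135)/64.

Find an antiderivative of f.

An antiderivative is F(w) = -5*(-4*w**2 - 10*w - 3)**4/512.

f matches the chain-rule pattern g'(h)*h' with inner function h(w) = -w**2 - 5*w/2 - 3/4; substituting u = h(w) collapses the integral.
Check: d/dw[-5*(-4*w**2 - 10*w - 3)**4/512] = -20*w**7 - 175*w**6 - 1215*w**5/2 - 2125*w**4/2 - 7895*w**3/8 - 3825*w**2/8 - 3645*w/32 - 675/64, which equals f(w).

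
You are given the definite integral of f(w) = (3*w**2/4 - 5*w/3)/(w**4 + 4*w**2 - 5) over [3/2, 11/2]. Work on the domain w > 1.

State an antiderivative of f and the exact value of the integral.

Antiderivative: F(w) = -11*log(w - 1)/144 - 29*log(w + 1)/144 + 5*log(w**2 + 5)/36 + sqrt(5)*atan(sqrt(5)*w/5)/8; value = -29*log(13/2)/144 - 5*log(29/4)/36 - sqrt(5)*atan(3*sqrt(5)/10)/8 - 11*log(9/2)/144 - 11*log(2)/144 + 29*log(5/2)/144 + sqrt(5)*atan(11*sqrt(5)/10)/8 + 5*log(141/4)/36

The denominator factors as 12*(w - 1)*(w + 1)*(w**2 + 5); partial fractions split f into directly integrable pieces: 5*(4*w + 9)/(72*(w**2 + 5)) - 29/(144*(w + 1)) - 11/(144*(w - 1)).
F(w) = -11*log(w - 1)/144 - 29*log(w + 1)/144 + 5*log(w**2 + 5)/36 + sqrt(5)*atan(sqrt(5)*w/5)/8 is an antiderivative of f.
Check: d/dw[-11*log(w - 1)/144 - 29*log(w + 1)/144 + 5*log(w**2 + 5)/36 + sqrt(5)*atan(sqrt(5)*w/5)/8] = (9*w**2 - 20*w)/(12*w**4 + 48*w**2 - 60), which equals f(w).
F(11/2) = -29*log(13/2)/144 - 11*log(9/2)/144 + sqrt(5)*atan(11*sqrt(5)/10)/8 + 5*log(141/4)/36; F(3/2) = -29*log(5/2)/144 + 11*log(2)/144 + sqrt(5)*atan(3*sqrt(5)/10)/8 + 5*log(29/4)/36.
Integral = F(11/2) - F(3/2) = -29*log(13/2)/144 - 5*log(29/4)/36 - sqrt(5)*atan(3*sqrt(5)/10)/8 - 11*log(9/2)/144 - 11*log(2)/144 + 29*log(5/2)/144 + sqrt(5)*atan(11*sqrt(5)/10)/8 + 5*log(141/4)/36.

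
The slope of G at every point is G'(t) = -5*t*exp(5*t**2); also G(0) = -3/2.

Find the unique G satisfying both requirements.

G'(t) matches the chain-rule pattern g'(h)*h' with inner function h(t) = 5*t**2; substituting u = h(t) collapses the integral.
A general antiderivative is -exp(5*t**2)/2 + C.
The condition gives C = -3/2 - (-1/2) = -1.
So G(t) = (-exp(5*t**2) - 2)/2.
Check: d/dt[(-exp(5*t**2) - 2)/2] = -5*t*exp(5*t**2) = G'(t).

G(t) = (-exp(5*t**2) - 2)/2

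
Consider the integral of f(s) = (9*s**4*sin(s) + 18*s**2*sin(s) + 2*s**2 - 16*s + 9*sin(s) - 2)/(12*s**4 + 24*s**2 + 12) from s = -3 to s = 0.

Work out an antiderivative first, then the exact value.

Whatever form F(s) takes, F'(s) = f(s) is non-negotiable.
F(s) = -s/(6*s**2 + 6) - 3*cos(s)/4 + 4/(6*s**2 + 6) is an antiderivative of f.
Check: d/ds[-s/(6*s**2 + 6) - 3*cos(s)/4 + 4/(6*s**2 + 6)] = (9*s**4*sin(s) + 18*s**2*sin(s) + 2*s**2 - 16*s + 9*sin(s) - 2)/(12*s**4 + 24*s**2 + 12) = f(s).
F(0) = -1/12; F(-3) = 7/60 - 3*cos(3)/4.
Integral = F(0) - F(-3) = 3*cos(3)/4 - 1/5.

Antiderivative: F(s) = -s/(6*s**2 + 6) - 3*cos(s)/4 + 4/(6*s**2 + 6); value = 3*cos(3)/4 - 1/5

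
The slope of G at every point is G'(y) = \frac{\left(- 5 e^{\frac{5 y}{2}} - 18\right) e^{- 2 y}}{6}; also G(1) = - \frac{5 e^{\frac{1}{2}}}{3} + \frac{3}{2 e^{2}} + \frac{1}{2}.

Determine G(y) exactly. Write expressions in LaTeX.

A first test for any G(y): its y-derivative must equal the given G'(y).
A general antiderivative is - \frac{5 e^{\frac{y}{2}}}{3} + \frac{3 e^{- 2 y}}{2} + C.
The condition gives C = - \frac{5 e^{\frac{1}{2}}}{3} + \frac{3}{2 e^{2}} + \frac{1}{2} - (- \frac{5 e^{\frac{1}{2}}}{3} + \frac{3}{2 e^{2}}) = \frac{1}{2}.
So G(y) = - \frac{5 e^{\frac{y}{2}}}{3} + \frac{1}{2} + \frac{3 e^{- 2 y}}{2}.
Check: d/dy[- \frac{5 e^{\frac{y}{2}}}{3} + \frac{1}{2} + \frac{3 e^{- 2 y}}{2}] = \frac{\left(- 5 e^{\frac{5 y}{2}} - 18\right) e^{- 2 y}}{6} = G'(y).

G(y) = - \frac{5 e^{\frac{y}{2}}}{3} + \frac{1}{2} + \frac{3 e^{- 2 y}}{2}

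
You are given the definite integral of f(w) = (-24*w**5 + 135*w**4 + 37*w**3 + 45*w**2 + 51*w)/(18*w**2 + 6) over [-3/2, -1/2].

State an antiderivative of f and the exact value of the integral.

Whatever form F(w) takes, F'(w) = f(w) is non-negotiable.
F(w) = -w**4/3 + 5*w**3/2 + 5*w**2/4 + log(w**2 + 1/3) is an antiderivative of f.
Check: d/dw[-w**4/3 + 5*w**3/2 + 5*w**2/4 + log(w**2 + 1/3)] = (-24*w**5 + 135*w**4 + 37*w**3 + 45*w**2 + 51*w)/(18*w**2 + 6) = f(w).
F(-1/2) = log(7/12) - 1/48; F(-3/2) = -117/16 + log(31/12).
Integral = F(-1/2) - F(-3/2) = -log(31/12) + log(7/12) + 175/24.

Antiderivative: F(w) = -w**4/3 + 5*w**3/2 + 5*w**2/4 + log(w**2 + 1/3); value = -log(31/12) + log(7/12) + 175/24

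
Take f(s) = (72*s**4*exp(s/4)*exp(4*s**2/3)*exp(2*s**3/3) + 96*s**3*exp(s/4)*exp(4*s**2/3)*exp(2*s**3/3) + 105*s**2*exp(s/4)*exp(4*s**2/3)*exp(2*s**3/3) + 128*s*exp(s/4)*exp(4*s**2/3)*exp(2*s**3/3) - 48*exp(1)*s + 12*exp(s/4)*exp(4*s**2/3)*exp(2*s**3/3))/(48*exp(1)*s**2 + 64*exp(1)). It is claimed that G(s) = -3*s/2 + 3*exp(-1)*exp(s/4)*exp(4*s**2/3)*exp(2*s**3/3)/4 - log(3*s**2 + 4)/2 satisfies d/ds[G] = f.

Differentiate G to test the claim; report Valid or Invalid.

d/ds[G] = (72*s**4*exp(s/4)*exp(4*s**2/3)*exp(2*s**3/3) + 96*s**3*exp(s/4)*exp(4*s**2/3)*exp(2*s**3/3) + 105*s**2*exp(s/4)*exp(4*s**2/3)*exp(2*s**3/3) - 72*exp(1)*s**2 + 128*s*exp(s/4)*exp(4*s**2/3)*exp(2*s**3/3) - 48*exp(1)*s + 12*exp(s/4)*exp(4*s**2/3)*exp(2*s**3/3) - 96*exp(1))/(48*exp(1)*s**2 + 64*exp(1))
d/ds[G] - f(s) = -3/2 != 0.

Invalid: d/ds[G] - f = -3/2, which is not 0.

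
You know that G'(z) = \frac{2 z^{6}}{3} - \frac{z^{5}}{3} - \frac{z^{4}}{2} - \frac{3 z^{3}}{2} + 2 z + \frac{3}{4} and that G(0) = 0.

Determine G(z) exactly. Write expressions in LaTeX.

G(z) = \frac{2 z^{7}}{21} - \frac{z^{6}}{18} - \frac{z^{5}}{10} - \frac{3 z^{4}}{8} + z^{2} + \frac{3 z}{4}

Integrate term by term and add the pieces.
A general antiderivative is \frac{2 z^{7}}{21} - \frac{z^{6}}{18} - \frac{z^{5}}{10} - \frac{3 z^{4}}{8} + z^{2} + \frac{3 z}{4} + C.
The condition gives C = 0 - (0) = 0.
So G(z) = \frac{2 z^{7}}{21} - \frac{z^{6}}{18} - \frac{z^{5}}{10} - \frac{3 z^{4}}{8} + z^{2} + \frac{3 z}{4}.
Check: d/dz[\frac{2 z^{7}}{21} - \frac{z^{6}}{18} - \frac{z^{5}}{10} - \frac{3 z^{4}}{8} + z^{2} + \frac{3 z}{4}] = \frac{2 z^{6}}{3} - \frac{z^{5}}{3} - \frac{z^{4}}{2} - \frac{3 z^{3}}{2} + 2 z + \frac{3}{4} = G'(z).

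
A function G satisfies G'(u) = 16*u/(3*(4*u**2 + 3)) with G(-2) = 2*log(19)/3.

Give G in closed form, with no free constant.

G'(u) matches the chain-rule pattern g'(h)*h' with inner function h(u) = 4*u**2 + 3; substituting w = h(u) collapses the integral.
A general antiderivative is 2*log(4*u**2 + 3)/3 + C.
The condition gives C = 2*log(19)/3 - (2*log(19)/3) = 0.
So G(u) = 2*log(4*u**2 + 3)/3.
Check: d/du[2*log(4*u**2 + 3)/3] = 16*u/(12*u**2 + 9), which equals G'(u).

G(u) = 2*log(4*u**2 + 3)/3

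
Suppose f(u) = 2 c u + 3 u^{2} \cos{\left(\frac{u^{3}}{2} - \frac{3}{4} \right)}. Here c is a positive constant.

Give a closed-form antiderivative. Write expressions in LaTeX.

An antiderivative is F(u) = c u^{2} + 2 \sin{\left(\frac{u^{3}}{2} - \frac{3}{4} \right)}.

The integrand splits into summands that can be handled one at a time.
Check: d/du[c u^{2} + 2 \sin{\left(\frac{u^{3}}{2} - \frac{3}{4} \right)}] = 2 c u + 3 u^{2} \cos{\left(\frac{u^{3}}{2} - \frac{3}{4} \right)} = f(u).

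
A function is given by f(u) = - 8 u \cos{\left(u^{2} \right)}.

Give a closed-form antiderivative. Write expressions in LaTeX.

Check any antiderivative F(u) by computing F'(u) and comparing it with f(u).
Check: d/du[- 4 \sin{\left(u^{2} \right)}] = - 8 u \cos{\left(u^{2} \right)} = f(u).

An antiderivative is F(u) = - 4 \sin{\left(u^{2} \right)}.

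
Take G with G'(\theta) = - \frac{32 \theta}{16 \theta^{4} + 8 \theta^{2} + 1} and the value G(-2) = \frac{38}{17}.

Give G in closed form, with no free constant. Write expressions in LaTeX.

G(\theta) = 2 + \frac{2}{2 \theta^{2} + \frac{1}{2}}

The substitution u = 2 \theta^{2} + \frac{1}{2} works: G'(\theta) is exactly (dG/du)*(du/d\theta) for that inner function.
A general antiderivative is \frac{2}{2 \theta^{2} + \frac{1}{2}} + C.
The condition gives C = \frac{38}{17} - (\frac{4}{17}) = 2.
So G(\theta) = 2 + \frac{2}{2 \theta^{2} + \frac{1}{2}}.
Check: d/d\theta[2 + \frac{2}{2 \theta^{2} + \frac{1}{2}}] = - \frac{32 \theta}{16 \theta^{4} + 8 \theta^{2} + 1} = G'(\theta).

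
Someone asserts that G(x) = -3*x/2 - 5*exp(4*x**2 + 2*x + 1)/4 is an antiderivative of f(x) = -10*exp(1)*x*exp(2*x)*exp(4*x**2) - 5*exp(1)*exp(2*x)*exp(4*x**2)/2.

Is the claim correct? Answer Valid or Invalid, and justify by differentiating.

Invalid: d/dx[G] - f = -3/2, which is not 0.

d/dx[G] = -10*exp(1)*x*exp(2*x)*exp(4*x**2) - 5*exp(1)*exp(2*x)*exp(4*x**2)/2 - 3/2
d/dx[G] - f(x) = -3/2 != 0.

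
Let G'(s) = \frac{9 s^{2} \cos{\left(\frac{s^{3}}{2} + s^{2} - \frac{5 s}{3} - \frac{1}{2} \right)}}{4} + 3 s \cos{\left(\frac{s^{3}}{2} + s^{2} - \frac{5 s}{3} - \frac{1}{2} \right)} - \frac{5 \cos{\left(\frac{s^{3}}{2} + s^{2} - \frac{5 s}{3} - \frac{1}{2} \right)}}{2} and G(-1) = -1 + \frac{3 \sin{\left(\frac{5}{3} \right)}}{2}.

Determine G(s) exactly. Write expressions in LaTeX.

G(s) = \frac{3 \sin{\left(\frac{s^{3}}{2} + s^{2} - \frac{5 s}{3} - \frac{1}{2} \right)}}{2} - 1

The substitution u = \frac{s^{3}}{2} + s^{2} - \frac{5 s}{3} - \frac{1}{2} works: G'(s) is exactly (dG/du)*(du/ds) for that inner function.
A general antiderivative is \frac{3 \sin{\left(\frac{s^{3}}{2} + s^{2} - \frac{5 s}{3} - \frac{1}{2} \right)}}{2} + C.
The condition gives C = -1 + \frac{3 \sin{\left(\frac{5}{3} \right)}}{2} - (\frac{3 \sin{\left(\frac{5}{3} \right)}}{2}) = -1.
So G(s) = \frac{3 \sin{\left(\frac{s^{3}}{2} + s^{2} - \frac{5 s}{3} - \frac{1}{2} \right)}}{2} - 1.
Check: d/ds[\frac{3 \sin{\left(\frac{s^{3}}{2} + s^{2} - \frac{5 s}{3} - \frac{1}{2} \right)}}{2} - 1] = \frac{9 s^{2} \cos{\left(\frac{s^{3}}{2} + s^{2} - \frac{5 s}{3} - \frac{1}{2} \right)}}{4} + 3 s \cos{\left(\frac{s^{3}}{2} + s^{2} - \frac{5 s}{3} - \frac{1}{2} \right)} - \frac{5 \cos{\left(\frac{s^{3}}{2} + s^{2} - \frac{5 s}{3} - \frac{1}{2} \right)}}{2} = G'(s).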